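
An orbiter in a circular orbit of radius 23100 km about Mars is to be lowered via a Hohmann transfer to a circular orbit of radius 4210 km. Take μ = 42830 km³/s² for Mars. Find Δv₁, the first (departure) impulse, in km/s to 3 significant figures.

Δv₁ = 0.606 km/s

The Hohmann ellipse has a_t = (r₁ + r₂)/2 = 13655 km.
On the circular orbit at r = 23100 km, v_c = √(μ/r) = 1.3617 km/s.
Transfer-orbit speed at the same r (vis-viva, a = a_t): v_t = √[μ(2/r − 1/a_t)] = 0.75607 km/s.
Δv₁ = |v_t − v_c| = |0.75607 − 1.3617| = 0.6056 km/s.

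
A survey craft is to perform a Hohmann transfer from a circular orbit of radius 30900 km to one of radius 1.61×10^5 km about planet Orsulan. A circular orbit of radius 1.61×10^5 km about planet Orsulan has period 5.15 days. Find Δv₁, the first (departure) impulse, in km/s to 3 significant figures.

From Kepler's third law T² = 4π²r³/μ at r = 1.61×10^5 km, T = 5.15 days = 5.15 × 86400 s = 4.4496×10^5 s: μ = 4π²r³/T² = 8.32138×10^5 km³/s².
The Hohmann ellipse has a_t = (r₁ + r₂)/2 = 95950 km.
On the circular orbit at r = 30900 km, v_c = √(μ/r) = 5.189 km/s.
Transfer-orbit speed at the same r (vis-viva, a = a_t): v_t = √[μ(2/r − 1/a_t)] = 6.722 km/s.
Δv₁ = |v_t − v_c| = |6.722 − 5.189| = 1.533 km/s.

Δv₁ = 1.53 km/s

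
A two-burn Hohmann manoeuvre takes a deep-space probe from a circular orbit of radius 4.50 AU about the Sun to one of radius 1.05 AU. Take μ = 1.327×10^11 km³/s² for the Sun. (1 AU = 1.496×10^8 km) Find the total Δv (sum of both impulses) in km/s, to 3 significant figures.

In km: r₁ = 4.50 × 1.496×10^8 = 6.732×10^8 km; r₂ = 1.05 × 1.496×10^8 = 1.5708×10^8 km.
The Hohmann ellipse has a_t = (r₁ + r₂)/2 = 4.1514×10^8 km.
At r₁ the circular-orbit speed is v₁ = √(μ/r₁) = 14.04 km/s.
On the transfer ellipse at r₁, vis-viva gives v_a = √[μ(2/r₁ − 1/a_t)] = 8.636 km/s.
First burn Δv₁ = |v_a − v₁| = 5.404 km/s.
At r₂, v₂ = √(μ/r₂) = 29.0653 km/s.
Transfer-orbit speed at r₂: v_p = √[μ(2/r₂ − 1/a_t)] = 37.0126 km/s.
Second burn Δv₂ = |v₂ − v_p| = 7.947 km/s.
Δv = Δv₁ + Δv₂ = 5.404 + 7.947 = 13.35 km/s.

Δv = 13.4 km/s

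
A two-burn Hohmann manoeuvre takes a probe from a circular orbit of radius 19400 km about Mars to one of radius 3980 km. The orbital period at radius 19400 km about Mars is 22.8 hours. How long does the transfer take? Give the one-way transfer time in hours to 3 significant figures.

t = 5.33 hours

From Kepler's third law T² = 4π²r³/μ at r = 19400 km, T = 22.8 hours = 22.8 × 3600 s = 82080 s: μ = 4π²r³/T² = 42784.9 km³/s².
Transfer-ellipse semi-major axis a_t = (r₁ + r₂)/2 = (19400 + 3980)/2 = 11690 km.
By Kepler's third law the transfer-orbit period is T = 2π√(a_t³/μ), so t = T/2 = 19200 s.
Converting: 19200 s ÷ 3600 s/hour = 5.33 hours.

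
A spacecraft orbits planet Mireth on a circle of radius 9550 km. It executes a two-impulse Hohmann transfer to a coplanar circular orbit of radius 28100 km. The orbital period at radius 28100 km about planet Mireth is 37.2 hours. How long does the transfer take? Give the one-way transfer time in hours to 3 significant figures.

t = 10.2 hours

From Kepler's third law T² = 4π²r³/μ at r = 28100 km, T = 37.2 hours = 37.2 × 3600 s = 1.3392×10^5 s: μ = 4π²r³/T² = 48841.4 km³/s².
Transfer-ellipse semi-major axis a_t = (r₁ + r₂)/2 = (9550 + 28100)/2 = 18825 km.
Transfer time t = π√(a_t³/μ) = π√((18825)³ / 48841.4) = 36720 s.
Converting: 36720 s ÷ 3600 s/hour = 10.2 hours.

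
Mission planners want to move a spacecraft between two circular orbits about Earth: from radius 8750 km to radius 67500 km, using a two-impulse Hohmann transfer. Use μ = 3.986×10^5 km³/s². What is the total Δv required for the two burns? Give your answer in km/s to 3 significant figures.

Δv = 3.50 km/s

Semi-major axis of the transfer orbit: a_t = (8750 + 67500)/2 = 38125 km.
At r₁ the circular-orbit speed is v₁ = √(μ/r₁) = 6.7494 km/s.
On the transfer ellipse at r₁, vis-viva equation gives v_p = √[μ(2/r₁ − 1/a_t)] = 8.9807 km/s.
First burn Δv₁ = |v_p − v₁| = 2.231 km/s.
At r₂, v₂ = √(μ/r₂) = 2.430 km/s.
Transfer-orbit speed at r₂: v_a = √[μ(2/r₂ − 1/a_t)] = 1.164 km/s.
Second burn Δv₂ = |v₂ − v_a| = 1.266 km/s.
Total Δv = Δv₁ + Δv₂ = 3.497 km/s.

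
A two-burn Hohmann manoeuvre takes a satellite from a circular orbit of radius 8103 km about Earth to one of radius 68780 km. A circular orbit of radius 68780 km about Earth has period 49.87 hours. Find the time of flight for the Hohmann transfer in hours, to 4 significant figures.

From Kepler's third law T² = 4π²r³/μ at r = 68780 km, T = 49.87 hours = 49.87 × 3600 s = 1.79532×10^5 s: μ = 4π²r³/T² = 3.98531×10^5 km³/s².
The Hohmann ellipse has a_t = (r₁ + r₂)/2 = 38441.5 km.
By Kepler's third law the transfer-orbit period is T = 2π√(a_t³/μ), so t = T/2 = 37510 s.
Converting: 37510 s ÷ 3600 s/hour = 10.42 hours.

t = 10.42 hours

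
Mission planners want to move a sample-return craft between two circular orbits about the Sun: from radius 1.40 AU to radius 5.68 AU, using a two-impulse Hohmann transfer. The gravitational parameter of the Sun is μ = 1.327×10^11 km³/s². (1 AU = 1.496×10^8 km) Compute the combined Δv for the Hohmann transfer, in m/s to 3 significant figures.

Δv = 11400 m/s

In km: r₁ = 1.40 × 1.496×10^8 = 2.0944×10^8 km; r₂ = 5.68 × 1.496×10^8 = 8.49728×10^8 km.
Semi-major axis of the transfer orbit: a_t = (2.0944×10^8 + 8.49728×10^8)/2 = 5.29584×10^8 km.
At r₁ the circular-orbit speed is v₁ = √(μ/r₁) = 25.171 km/s.
On the transfer ellipse at r₁, vis-viva gives v_p = √[μ(2/r₁ − 1/a_t)] = 31.884 km/s.
First burn Δv₁ = |v_p − v₁| = 6.713 km/s.
Circular speed at r₂: v₂ = √(μ/r₂) = 12.497 km/s.
Transfer-orbit speed at r₂: v_a = √[μ(2/r₂ − 1/a_t)] = 7.8588 km/s.
Second burn Δv₂ = |v₂ − v_a| = 4.638 km/s.
Total Δv = Δv₁ + Δv₂ = 11.35 km/s.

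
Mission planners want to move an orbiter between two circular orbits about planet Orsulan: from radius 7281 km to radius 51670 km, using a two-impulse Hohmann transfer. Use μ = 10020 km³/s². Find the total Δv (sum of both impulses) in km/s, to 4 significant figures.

Semi-major axis of the transfer orbit: a_t = (7281 + 51670)/2 = 29475.5 km.
Circular speed at r₁: v₁ = √(μ/r₁) = √(10020/7281) = 1.1731 km/s.
On the transfer ellipse at r₁, vis-viva gives v_p = √[μ(2/r₁ − 1/a_t)] = 1.5532 km/s.
First burn Δv₁ = |v_p − v₁| = 0.3801 km/s.
Circular speed at r₂: v₂ = √(μ/r₂) = 0.4404 km/s.
Transfer-orbit speed at r₂: v_a = √[μ(2/r₂ − 1/a_t)] = 0.2189 km/s.
Second burn Δv₂ = |v₂ − v_a| = 0.2215 km/s.
Δv = Δv₁ + Δv₂ = 0.3801 + 0.2215 = 0.6016 km/s.

Δv = 0.6016 km/s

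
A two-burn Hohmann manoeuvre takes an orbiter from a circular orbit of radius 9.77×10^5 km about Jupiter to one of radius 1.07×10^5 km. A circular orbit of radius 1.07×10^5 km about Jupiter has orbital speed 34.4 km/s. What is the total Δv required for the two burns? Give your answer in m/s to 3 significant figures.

From the circular-orbit relation v² = μ/r at r = 1.07×10^5 km: μ = v²r = (34.4)² × 1.07×10^5 = 1.26620×10^8 km³/s².
The Hohmann ellipse has a_t = (r₁ + r₂)/2 = 5.420×10^5 km.
At r₁ the circular-orbit speed is v₁ = √(μ/r₁) = 11.3842 km/s.
Transfer-orbit speed at r₁ (v² = μ(2/r − 1/a)): v_a = √[μ(2/r₁ − 1/a_t)] = 5.05819 km/s.
First burn Δv₁ = |v_a − v₁| = 6.3260 km/s.
Circular speed at r₂: v₂ = √(μ/r₂) = 34.400 km/s.
Transfer-orbit speed at r₂: v_p = √[μ(2/r₂ − 1/a_t)] = 46.186 km/s.
Second burn Δv₂ = |v₂ − v_p| = 11.786 km/s.
Total Δv = Δv₁ + Δv₂ = 18.11 km/s.

Δv = 18100 m/s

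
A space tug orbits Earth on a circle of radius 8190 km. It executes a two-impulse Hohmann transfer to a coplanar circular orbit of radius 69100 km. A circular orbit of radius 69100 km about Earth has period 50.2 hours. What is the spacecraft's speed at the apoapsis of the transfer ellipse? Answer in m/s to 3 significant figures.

From Kepler's third law T² = 4π²r³/μ at r = 69100 km, T = 50.2 hours = 50.2 × 3600 s = 1.8072×10^5 s: μ = 4π²r³/T² = 3.98824×10^5 km³/s².
The Hohmann ellipse has a_t = (r₁ + r₂)/2 = 38645 km.
At apoapsis, r = 69100 km.
Applying v² = μ(2/r − 1/a_t): v = 1.106 km/s.

v = 1110 m/s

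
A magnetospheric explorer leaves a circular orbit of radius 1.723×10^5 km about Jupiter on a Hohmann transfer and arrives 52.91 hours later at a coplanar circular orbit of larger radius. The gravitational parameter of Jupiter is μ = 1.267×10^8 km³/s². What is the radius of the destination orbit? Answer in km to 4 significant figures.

Transfer time t = 52.91 hours = 1.90476×10^5 s, and t = π√(a_t³/μ).
So a_t = (μ t²/π²)^(1/3) = (1.267×10^8 × (1.90476×10^5)² / π²)^(1/3) = 7.7515×10^5 km.
Since a_t = (r₁ + r₂)/2, r₂ = 2a_t − r₁ = 2×7.7515×10^5 − 1.723×10^5 = 1.378×10^6 km.

r₂ = 1.378×10^6 km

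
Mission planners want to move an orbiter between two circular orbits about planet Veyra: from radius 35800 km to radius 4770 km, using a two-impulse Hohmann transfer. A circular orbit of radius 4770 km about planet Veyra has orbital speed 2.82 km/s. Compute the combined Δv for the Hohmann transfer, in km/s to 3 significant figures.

Δv = 1.46 km/s

From the circular-orbit relation v² = μ/r at r = 4770 km: μ = v²r = (2.82)² × 4770 = 37932.9 km³/s².
Transfer-ellipse semi-major axis a_t = (r₁ + r₂)/2 = (35800 + 4770)/2 = 20285 km.
At r₁ the circular-orbit speed is v₁ = √(μ/r₁) = 1.0293588 km/s.
On the transfer ellipse at r₁, vis-viva equation gives v_a = √[μ(2/r₁ − 1/a_t)] = 0.49915850 km/s.
First burn Δv₁ = |v_a − v₁| = 0.530200 km/s.
At r₂, v₂ = √(μ/r₂) = 2.820000 km/s.
Transfer-orbit speed at r₂: v_p = √[μ(2/r₂ − 1/a_t)] = 3.746305 km/s.
Second burn Δv₂ = |v₂ − v_p| = 0.926305 km/s.
Δv = Δv₁ + Δv₂ = 0.530200 + 0.926305 = 1.457 km/s.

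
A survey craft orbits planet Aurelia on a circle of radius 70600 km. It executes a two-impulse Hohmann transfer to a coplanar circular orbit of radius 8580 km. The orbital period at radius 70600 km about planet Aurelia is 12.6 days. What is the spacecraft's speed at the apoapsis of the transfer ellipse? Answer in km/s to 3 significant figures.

v = 0.190 km/s

From Kepler's third law T² = 4π²r³/μ at r = 70600 km, T = 12.6 days = 12.6 × 86400 s = 1.08864×10^6 s: μ = 4π²r³/T² = 11722.1 km³/s².
The Hohmann ellipse has a_t = (r₁ + r₂)/2 = 39590 km.
At apoapsis, r = 70600 km.
Vis-viva: v = √[μ(2/r − 1/a_t)] = √[11722.1 × (2/70600 − 1/39590)] = 0.1897 km/s.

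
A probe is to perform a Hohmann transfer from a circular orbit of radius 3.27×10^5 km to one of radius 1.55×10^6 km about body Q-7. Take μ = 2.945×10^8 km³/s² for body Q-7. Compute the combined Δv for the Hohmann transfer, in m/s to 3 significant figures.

The Hohmann ellipse has a_t = (r₁ + r₂)/2 = 9.385×10^5 km.
Circular speed at r₁: v₁ = √(μ/r₁) = √(2.945×10^8/3.270×10^5) = 30.010 km/s.
Transfer-orbit speed at r₁ (vis-viva): v_p = √[μ(2/r₁ − 1/a_t)] = 38.567 km/s.
First burn Δv₁ = |v_p − v₁| = 8.5570 km/s.
At r₂, v₂ = √(μ/r₂) = 13.784 km/s.
Transfer-orbit speed at r₂: v_a = √[μ(2/r₂ − 1/a_t)] = 8.1364 km/s.
Second burn Δv₂ = |v₂ − v_a| = 5.6476 km/s.
Total Δv = Δv₁ + Δv₂ = 14.20 km/s.

Δv = 14200 m/s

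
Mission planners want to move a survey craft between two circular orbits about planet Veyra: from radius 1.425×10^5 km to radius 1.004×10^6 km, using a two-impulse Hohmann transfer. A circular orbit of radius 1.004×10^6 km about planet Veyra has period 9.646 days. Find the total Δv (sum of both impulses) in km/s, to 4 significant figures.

Δv = 10.29 km/s

From Kepler's third law T² = 4π²r³/μ at r = 1.004×10^6 km, T = 9.646 days = 9.646 × 86400 s = 8.334144×10^5 s: μ = 4π²r³/T² = 5.75226×10^7 km³/s².
Semi-major axis of the transfer orbit: a_t = (1.425×10^5 + 1.004×10^6)/2 = 5.7325×10^5 km.
At r₁ the circular-orbit speed is v₁ = √(μ/r₁) = 20.091 km/s.
Transfer-orbit speed at r₁ (v² = μ(2/r − 1/a)): v_p = √[μ(2/r₁ − 1/a_t)] = 26.589 km/s.
First burn Δv₁ = |v_p − v₁| = 6.498 km/s.
At r₂, v₂ = √(μ/r₂) = 7.569 km/s.
Transfer-orbit speed at r₂: v_a = √[μ(2/r₂ − 1/a_t)] = 3.774 km/s.
Second burn Δv₂ = |v₂ − v_a| = 3.795 km/s.
Δv = Δv₁ + Δv₂ = 6.498 + 3.795 = 10.29 km/s.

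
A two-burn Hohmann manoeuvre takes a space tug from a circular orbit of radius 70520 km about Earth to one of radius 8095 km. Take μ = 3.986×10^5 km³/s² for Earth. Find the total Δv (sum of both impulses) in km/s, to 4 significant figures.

Semi-major axis of the transfer orbit: a_t = (70520 + 8095)/2 = 39307.5 km.
Circular speed at r₁: v₁ = √(μ/r₁) = √(3.986×10^5/70520) = 2.3775 km/s.
Transfer-orbit speed at r₁ (vis-viva equation): v_a = √[μ(2/r₁ − 1/a_t)] = 1.0789 km/s.
First burn Δv₁ = |v_a − v₁| = 1.2986 km/s.
At r₂, v₂ = √(μ/r₂) = 7.0171 km/s.
Transfer-orbit speed at r₂: v_p = √[μ(2/r₂ − 1/a_t)] = 9.3989 km/s.
Second burn Δv₂ = |v₂ − v_p| = 2.3818 km/s.
Δv = Δv₁ + Δv₂ = 1.2986 + 2.3818 = 3.680 km/s.

Δv = 3.680 km/s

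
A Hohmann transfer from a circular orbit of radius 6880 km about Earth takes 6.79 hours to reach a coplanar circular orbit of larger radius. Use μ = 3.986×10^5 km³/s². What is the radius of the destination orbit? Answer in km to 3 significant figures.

r₂ = 50900 km

Transfer time t = 6.79 hours = 24444 s, and t = π√(a_t³/μ).
So a_t = (μ t²/π²)^(1/3) = (3.986×10^5 × (24444)² / π²)^(1/3) = 28898 km.
Since a_t = (r₁ + r₂)/2, r₂ = 2a_t − r₁ = 2×28898 − 6880 = 50916 km.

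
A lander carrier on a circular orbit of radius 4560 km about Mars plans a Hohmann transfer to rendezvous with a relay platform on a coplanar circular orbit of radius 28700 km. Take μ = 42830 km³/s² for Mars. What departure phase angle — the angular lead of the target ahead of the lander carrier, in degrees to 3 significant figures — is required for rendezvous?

φ = 101°

Semi-major axis of the transfer orbit: a_t = (4560 + 28700)/2 = 16630 km.
The half-period of the transfer ellipse is t = π√(a_t³/μ) = 32555 s.
The target's mean motion on its circular orbit is ω₂ = √(μ/r₂³) = 4.2565×10^-5 rad/s.
Angle swept by the target during transfer: ω₂·t = 1.3857 rad = 79.39°.
Arrival is 180° from departure on the ellipse, so φ = 180° − 79.39° = 101°.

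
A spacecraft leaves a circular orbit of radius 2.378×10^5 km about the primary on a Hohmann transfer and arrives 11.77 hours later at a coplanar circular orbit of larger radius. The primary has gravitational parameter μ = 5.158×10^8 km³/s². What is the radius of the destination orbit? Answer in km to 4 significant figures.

r₂ = 6.710×10^5 km

Transfer time t = 11.77 hours = 42372 s, and t = π√(a_t³/μ).
So a_t = (μ t²/π²)^(1/3) = (5.158×10^8 × (42372)² / π²)^(1/3) = 4.5441×10^5 km.
Since a_t = (r₁ + r₂)/2, r₂ = 2a_t − r₁ = 2×4.5441×10^5 − 2.378×10^5 = 6.7102×10^5 km.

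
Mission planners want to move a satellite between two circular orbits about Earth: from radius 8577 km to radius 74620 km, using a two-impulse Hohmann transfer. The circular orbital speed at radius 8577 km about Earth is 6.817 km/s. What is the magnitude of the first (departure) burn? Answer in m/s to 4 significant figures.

From the circular-orbit relation v² = μ/r at r = 8577 km: μ = v²r = (6.817)² × 8577 = 3.98586×10^5 km³/s².
Semi-major axis of the transfer orbit: a_t = (8577 + 74620)/2 = 41598.5 km.
On the circular orbit at r = 8577 km, v_c = √(μ/r) = 6.817 km/s.
Vis-viva on the transfer ellipse at r = 8577 km gives v_t = √[μ(2/r − 1/a_t)] = 9.130 km/s.
Δv₁ = |v_t − v_c| = |9.130 − 6.817| = 2.313 km/s.

Δv₁ = 2313 m/s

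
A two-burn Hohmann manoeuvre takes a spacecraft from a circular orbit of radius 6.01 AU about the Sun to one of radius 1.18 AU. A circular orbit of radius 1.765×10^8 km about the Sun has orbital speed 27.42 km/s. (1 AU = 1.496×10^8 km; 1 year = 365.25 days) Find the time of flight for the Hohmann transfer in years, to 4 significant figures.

From the circular-orbit relation v² = μ/r at r = 1.765×10^8 km: μ = v²r = (27.42)² × 1.765×10^8 = 1.32703×10^11 km³/s².
In km: r₁ = 6.01 × 1.496×10^8 = 8.99096×10^8 km; r₂ = 1.18 × 1.496×10^8 = 1.76528×10^8 km.
Transfer-ellipse semi-major axis a_t = (r₁ + r₂)/2 = (8.99096×10^8 + 1.76528×10^8)/2 = 5.37812×10^8 km.
By Kepler's third law the transfer-orbit period is T = 2π√(a_t³/μ), so t = T/2 = 1.0756×10^8 s.
Converting: 1.0756×10^8 s ÷ 3.15576×10^7 s/year (365.25 × 86400) = 3.408 years.

t = 3.408 years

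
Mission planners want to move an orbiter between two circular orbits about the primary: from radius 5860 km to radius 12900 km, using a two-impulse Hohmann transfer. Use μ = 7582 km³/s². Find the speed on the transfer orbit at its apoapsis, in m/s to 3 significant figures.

The Hohmann ellipse has a_t = (r₁ + r₂)/2 = 9380 km.
At apoapsis, r = 12900 km.
From the vis-viva equation, v = √[μ(2/r − 1/a_t)] = 0.6060 km/s.

v = 606 m/s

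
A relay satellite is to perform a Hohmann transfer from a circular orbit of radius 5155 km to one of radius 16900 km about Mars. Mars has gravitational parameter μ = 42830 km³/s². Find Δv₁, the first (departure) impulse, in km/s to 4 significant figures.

Transfer-ellipse semi-major axis a_t = (r₁ + r₂)/2 = (5155 + 16900)/2 = 11027.5 km.
Circular speed at r = 5155 km: v_c = √(μ/r) = 2.8824 km/s.
Vis-viva on the transfer ellipse at r = 5155 km gives v_t = √[μ(2/r − 1/a_t)] = 3.5683 km/s.
Δv₁ = |v_t − v_c| = |3.5683 − 2.8824| = 0.6859 km/s.

Δv₁ = 0.6859 km/s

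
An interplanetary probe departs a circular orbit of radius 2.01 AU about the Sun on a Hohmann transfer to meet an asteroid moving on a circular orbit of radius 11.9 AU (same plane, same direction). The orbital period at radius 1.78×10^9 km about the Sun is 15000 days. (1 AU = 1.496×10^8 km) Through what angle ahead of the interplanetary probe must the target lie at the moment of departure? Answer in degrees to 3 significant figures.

φ = 99.6°

From Kepler's third law T² = 4π²r³/μ at r = 1.78×10^9 km, T = 15000 days = 15000 × 86400 s = 1.296×10^9 s: μ = 4π²r³/T² = 1.32559×10^11 km³/s².
In km: r₁ = 2.01 × 1.496×10^8 = 3.00696×10^8 km; r₂ = 11.9 × 1.496×10^8 = 1.78024×10^9 km.
The Hohmann ellipse has a_t = (r₁ + r₂)/2 = 1.040468×10^9 km.
The half-period of the transfer ellipse is t = π√(a_t³/μ) = 2.896×10^8 s.
The target's mean motion on its circular orbit is ω₂ = √(μ/r₂³) = 4.847×10^-9 rad/s.
Angle swept by the target during transfer: ω₂·t = 1.4037 rad = 80.43°.
The interplanetary probe traverses 180° on the transfer ellipse, so the target must lead by 180° − 80.43° = 99.6°.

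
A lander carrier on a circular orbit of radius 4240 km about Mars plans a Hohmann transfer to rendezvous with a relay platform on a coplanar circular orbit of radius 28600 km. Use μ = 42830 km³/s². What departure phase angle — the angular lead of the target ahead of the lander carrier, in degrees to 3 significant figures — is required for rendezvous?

The Hohmann ellipse has a_t = (r₁ + r₂)/2 = 16420 km.
Transfer time t = π√(a_t³/μ) = 31940.0 s.
Target angular speed ω₂ = √(μ/r₂³) = 4.27883×10^-5 rad/s.
Angle swept by the target during transfer: ω₂·t = 1.36666 rad = 78.30°.
The lander carrier traverses 180° on the transfer ellipse, so the target must lead by 180° − 78.30° = 102°.

φ = 102°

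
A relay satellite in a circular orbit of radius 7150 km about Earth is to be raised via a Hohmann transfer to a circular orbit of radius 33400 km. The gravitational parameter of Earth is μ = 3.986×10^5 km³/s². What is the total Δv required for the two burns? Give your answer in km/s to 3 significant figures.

Semi-major axis of the transfer orbit: a_t = (7150 + 33400)/2 = 20275 km.
At r₁ the circular-orbit speed is v₁ = √(μ/r₁) = 7.466 km/s.
Transfer-orbit speed at r₁ (vis-viva equation): v_p = √[μ(2/r₁ − 1/a_t)] = 9.583 km/s.
First burn Δv₁ = |v_p − v₁| = 2.117 km/s.
Circular speed at r₂: v₂ = √(μ/r₂) = 3.4546 km/s.
Transfer-orbit speed at r₂: v_a = √[μ(2/r₂ − 1/a_t)] = 2.0515 km/s.
Second burn Δv₂ = |v₂ − v_a| = 1.403 km/s.
Δv = Δv₁ + Δv₂ = 2.117 + 1.403 = 3.520 km/s.

Δv = 3.52 km/s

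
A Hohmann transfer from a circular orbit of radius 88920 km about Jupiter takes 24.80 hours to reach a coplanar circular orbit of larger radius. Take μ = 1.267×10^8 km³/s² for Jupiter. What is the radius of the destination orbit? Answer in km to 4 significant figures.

r₂ = 8.465×10^5 km

Transfer time t = 24.80 hours = 89280 s, and t = π√(a_t³/μ).
So a_t = (μ t²/π²)^(1/3) = (1.267×10^8 × (89280)² / π²)^(1/3) = 4.6773×10^5 km.
Since a_t = (r₁ + r₂)/2, r₂ = 2a_t − r₁ = 2×4.6773×10^5 − 88920 = 8.4654×10^5 km.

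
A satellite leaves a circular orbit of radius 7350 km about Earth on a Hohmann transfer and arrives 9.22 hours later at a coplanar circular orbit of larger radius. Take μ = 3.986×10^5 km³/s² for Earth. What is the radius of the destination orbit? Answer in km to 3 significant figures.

r₂ = 63500 km

Transfer time t = 9.22 hours = 33192 s, and t = π√(a_t³/μ).
So a_t = (μ t²/π²)^(1/3) = (3.986×10^5 × (33192)² / π²)^(1/3) = 35435 km.
Since a_t = (r₁ + r₂)/2, r₂ = 2a_t − r₁ = 2×35435 − 7350 = 63520 km.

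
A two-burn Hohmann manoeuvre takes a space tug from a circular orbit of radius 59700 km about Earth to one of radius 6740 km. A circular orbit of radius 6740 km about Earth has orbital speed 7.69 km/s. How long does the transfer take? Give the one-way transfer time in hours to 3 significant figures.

From the circular-orbit relation v² = μ/r at r = 6740 km: μ = v²r = (7.69)² × 6740 = 3.98577×10^5 km³/s².
Semi-major axis of the transfer orbit: a_t = (59700 + 6740)/2 = 33220 km.
Transfer time t = π√(a_t³/μ) = π√((33220)³ / 3.98577×10^5) = 30130 s.
Converting: 30130 s ÷ 3600 s/hour = 8.37 hours.

t = 8.37 hours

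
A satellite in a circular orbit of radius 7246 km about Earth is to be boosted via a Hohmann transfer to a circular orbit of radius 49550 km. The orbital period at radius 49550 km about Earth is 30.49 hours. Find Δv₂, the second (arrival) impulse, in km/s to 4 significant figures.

From Kepler's third law T² = 4π²r³/μ at r = 49550 km, T = 30.49 hours = 30.49 × 3600 s = 1.09764×10^5 s: μ = 4π²r³/T² = 3.98631×10^5 km³/s².
Transfer-ellipse semi-major axis a_t = (r₁ + r₂)/2 = (7246 + 49550)/2 = 28398 km.
Circular speed at r = 49550 km: v_c = √(μ/r) = 2.8364 km/s.
Vis-viva on the transfer ellipse at r = 49550 km gives v_t = √[μ(2/r − 1/a_t)] = 1.4327 km/s.
Δv₂ = |v_t − v_c| = |1.4327 − 2.8364| = 1.404 km/s.

Δv₂ = 1.404 km/s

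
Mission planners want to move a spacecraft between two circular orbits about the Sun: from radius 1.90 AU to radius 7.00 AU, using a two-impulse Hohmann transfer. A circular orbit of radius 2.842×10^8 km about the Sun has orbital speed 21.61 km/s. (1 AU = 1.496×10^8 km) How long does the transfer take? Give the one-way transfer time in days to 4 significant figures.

From the circular-orbit relation v² = μ/r at r = 2.842×10^8 km: μ = v²r = (21.61)² × 2.842×10^8 = 1.32719×10^11 km³/s².
In km: r₁ = 1.90 × 1.496×10^8 = 2.8424×10^8 km; r₂ = 7.00 × 1.496×10^8 = 1.0472×10^9 km.
Transfer-ellipse semi-major axis a_t = (r₁ + r₂)/2 = (2.8424×10^8 + 1.0472×10^9)/2 = 6.6572×10^8 km.
Transfer time t = π√(a_t³/μ) = π√((6.6572×10^8)³ / 1.32719×10^11) = 1.481×10^8 s.
Converting: 1.481×10^8 s ÷ 86400 s/day = 1714 days.

t = 1714 days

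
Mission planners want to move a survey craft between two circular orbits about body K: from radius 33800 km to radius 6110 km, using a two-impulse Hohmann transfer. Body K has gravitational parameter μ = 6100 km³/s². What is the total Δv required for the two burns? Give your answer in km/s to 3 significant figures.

Semi-major axis of the transfer orbit: a_t = (33800 + 6110)/2 = 19955 km.
Circular speed at r₁: v₁ = √(μ/r₁) = √(6100/33800) = 0.42482 km/s.
On the transfer ellipse at r₁, vis-viva gives v_a = √[μ(2/r₁ − 1/a_t)] = 0.23507 km/s.
First burn Δv₁ = |v_a − v₁| = 0.18975 km/s.
At r₂, v₂ = √(μ/r₂) = 0.99918 km/s.
Transfer-orbit speed at r₂: v_p = √[μ(2/r₂ − 1/a_t)] = 1.3004 km/s.
Second burn Δv₂ = |v₂ − v_p| = 0.30122 km/s.
Δv = Δv₁ + Δv₂ = 0.18975 + 0.30122 = 0.4910 km/s.

Δv = 0.491 km/s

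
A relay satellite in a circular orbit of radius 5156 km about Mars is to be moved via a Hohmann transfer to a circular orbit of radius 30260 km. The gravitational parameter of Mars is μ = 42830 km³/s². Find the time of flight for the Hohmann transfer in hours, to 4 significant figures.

Transfer-ellipse semi-major axis a_t = (r₁ + r₂)/2 = (5156 + 30260)/2 = 17708 km.
Transfer time t = π√(a_t³/μ) = π√((17708)³ / 42830) = 35770 s.
Converting: 35770 s ÷ 3600 s/hour = 9.936 hours.

t = 9.936 hours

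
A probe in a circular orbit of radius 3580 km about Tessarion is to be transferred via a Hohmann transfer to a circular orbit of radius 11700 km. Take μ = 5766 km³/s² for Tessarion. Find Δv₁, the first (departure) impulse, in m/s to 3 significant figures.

Semi-major axis of the transfer orbit: a_t = (3580 + 11700)/2 = 7640 km.
On the circular orbit at r = 3580 km, v_c = √(μ/r) = 1.2691 km/s.
Vis-viva on the transfer ellipse at r = 3580 km gives v_t = √[μ(2/r − 1/a_t)] = 1.5705 km/s.
Δv₁ = |v_t − v_c| = |1.5705 − 1.2691| = 0.3014 km/s.

Δv₁ = 301 m/s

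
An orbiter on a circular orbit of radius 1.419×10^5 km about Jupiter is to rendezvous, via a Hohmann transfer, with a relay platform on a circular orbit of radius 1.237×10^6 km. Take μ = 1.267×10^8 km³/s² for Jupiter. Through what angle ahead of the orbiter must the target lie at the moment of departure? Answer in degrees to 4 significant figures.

Transfer-ellipse semi-major axis a_t = (r₁ + r₂)/2 = (1.419×10^5 + 1.237×10^6)/2 = 6.8945×10^5 km.
Transfer time t = π√(a_t³/μ) = 1.5978×10^5 s.
Target angular speed ω₂ = √(μ/r₂³) = 8.1815×10^-6 rad/s.
Angle swept by the target during transfer: ω₂·t = 1.3072 rad = 74.90°.
Arrival is 180° from departure on the ellipse, so φ = 180° − 74.90° = 105.1°.

φ = 105.1°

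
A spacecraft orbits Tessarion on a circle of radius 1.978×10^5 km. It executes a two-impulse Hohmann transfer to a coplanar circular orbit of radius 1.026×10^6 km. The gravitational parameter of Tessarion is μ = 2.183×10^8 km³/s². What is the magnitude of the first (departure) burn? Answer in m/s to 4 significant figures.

Δv₁ = 9797 m/s

Transfer-ellipse semi-major axis a_t = (r₁ + r₂)/2 = (1.978×10^5 + 1.026×10^6)/2 = 6.119×10^5 km.
On the circular orbit at r = 1.978×10^5 km, v_c = √(μ/r) = 33.221 km/s.
Transfer-orbit speed at the same r (vis-viva, a = a_t): v_t = √[μ(2/r − 1/a_t)] = 43.018 km/s.
Δv₁ = |v_t − v_c| = |43.018 − 33.221| = 9.797 km/s.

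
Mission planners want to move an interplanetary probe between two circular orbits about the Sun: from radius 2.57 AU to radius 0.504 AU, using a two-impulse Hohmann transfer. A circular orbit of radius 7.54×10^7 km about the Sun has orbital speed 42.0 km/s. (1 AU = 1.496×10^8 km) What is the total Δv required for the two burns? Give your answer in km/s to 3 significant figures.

Δv = 20.3 km/s

From the circular-orbit relation v² = μ/r at r = 7.54×10^7 km: μ = v²r = (42.0)² × 7.54×10^7 = 1.33006×10^11 km³/s².
In km: r₁ = 2.57 × 1.496×10^8 = 3.84472×10^8 km; r₂ = 0.504 × 1.496×10^8 = 7.53984×10^7 km.
Transfer-ellipse semi-major axis a_t = (r₁ + r₂)/2 = (3.84472×10^8 + 7.53984×10^7)/2 = 2.299352×10^8 km.
At r₁ the circular-orbit speed is v₁ = √(μ/r₁) = 18.600 km/s.
On the transfer ellipse at r₁, vis-viva equation gives v_a = √[μ(2/r₁ − 1/a_t)] = 10.651 km/s.
First burn Δv₁ = |v_a − v₁| = 7.949 km/s.
Circular speed at r₂: v₂ = √(μ/r₂) = 42.00 km/s.
Transfer-orbit speed at r₂: v_p = √[μ(2/r₂ − 1/a_t)] = 54.31 km/s.
Second burn Δv₂ = |v₂ − v_p| = 12.31 km/s.
Δv = Δv₁ + Δv₂ = 7.949 + 12.31 = 20.26 km/s.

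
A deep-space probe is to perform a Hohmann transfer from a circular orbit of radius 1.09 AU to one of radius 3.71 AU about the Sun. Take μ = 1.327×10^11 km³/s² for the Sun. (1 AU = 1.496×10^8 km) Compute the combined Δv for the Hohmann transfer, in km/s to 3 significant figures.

Δv = 12.0 km/s

In km: r₁ = 1.09 × 1.496×10^8 = 1.63064×10^8 km; r₂ = 3.71 × 1.496×10^8 = 5.55016×10^8 km.
Transfer-ellipse semi-major axis a_t = (r₁ + r₂)/2 = (1.63064×10^8 + 5.55016×10^8)/2 = 3.5904×10^8 km.
Circular speed at r₁: v₁ = √(μ/r₁) = √(1.327×10^11/1.63064×10^8) = 28.527 km/s.
Transfer-orbit speed at r₁ (v² = μ(2/r − 1/a)): v_p = √[μ(2/r₁ − 1/a_t)] = 35.468 km/s.
First burn Δv₁ = |v_p − v₁| = 6.941 km/s.
Circular speed at r₂: v₂ = √(μ/r₂) = 15.463 km/s.
Transfer-orbit speed at r₂: v_a = √[μ(2/r₂ − 1/a_t)] = 10.421 km/s.
Second burn Δv₂ = |v₂ − v_a| = 5.042 km/s.
Δv = Δv₁ + Δv₂ = 6.941 + 5.042 = 11.98 km/s.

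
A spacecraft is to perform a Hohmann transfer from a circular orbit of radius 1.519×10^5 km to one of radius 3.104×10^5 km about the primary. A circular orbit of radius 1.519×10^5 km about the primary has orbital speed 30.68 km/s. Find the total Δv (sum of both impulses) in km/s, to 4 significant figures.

From the circular-orbit relation v² = μ/r at r = 1.519×10^5 km: μ = v²r = (30.68)² × 1.519×10^5 = 1.42978×10^8 km³/s².
The Hohmann ellipse has a_t = (r₁ + r₂)/2 = 2.3115×10^5 km.
Circular speed at r₁: v₁ = √(μ/r₁) = √(1.42978×10^8/1.519×10^5) = 30.680 km/s.
On the transfer ellipse at r₁, v² = μ(2/r − 1/a) gives v_p = √[μ(2/r₁ − 1/a_t)] = 35.552 km/s.
First burn Δv₁ = |v_p − v₁| = 4.872 km/s.
Circular speed at r₂: v₂ = √(μ/r₂) = 21.462 km/s.
Transfer-orbit speed at r₂: v_a = √[μ(2/r₂ − 1/a_t)] = 17.398 km/s.
Second burn Δv₂ = |v₂ − v_a| = 4.064 km/s.
Δv = Δv₁ + Δv₂ = 4.872 + 4.064 = 8.936 km/s.

Δv = 8.936 km/s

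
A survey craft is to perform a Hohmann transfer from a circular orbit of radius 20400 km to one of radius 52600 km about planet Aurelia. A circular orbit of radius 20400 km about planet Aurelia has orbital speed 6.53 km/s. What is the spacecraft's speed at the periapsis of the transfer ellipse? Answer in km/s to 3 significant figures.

From the circular-orbit relation v² = μ/r at r = 20400 km: μ = v²r = (6.53)² × 20400 = 8.69874×10^5 km³/s².
Semi-major axis of the transfer orbit: a_t = (20400 + 52600)/2 = 36500 km.
The periapsis of the transfer ellipse is at r = 20400 km.
From the vis-viva equation, v = √[μ(2/r − 1/a_t)] = 7.839 km/s.

v = 7.84 km/s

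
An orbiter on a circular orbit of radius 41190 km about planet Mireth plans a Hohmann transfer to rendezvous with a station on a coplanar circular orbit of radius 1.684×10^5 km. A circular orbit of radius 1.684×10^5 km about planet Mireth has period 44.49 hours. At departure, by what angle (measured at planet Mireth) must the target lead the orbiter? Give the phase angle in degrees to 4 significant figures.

φ = 91.64°

From Kepler's third law T² = 4π²r³/μ at r = 1.684×10^5 km, T = 44.49 hours = 44.49 × 3600 s = 1.60164×10^5 s: μ = 4π²r³/T² = 7.34947×10^6 km³/s².
The Hohmann ellipse has a_t = (r₁ + r₂)/2 = 1.04795×10^5 km.
Transfer time t = π√(a_t³/μ) = 39313 s.
The target's mean motion on its circular orbit is ω₂ = √(μ/r₂³) = 3.9230×10^-5 rad/s.
Angle swept by the target during transfer: ω₂·t = 1.5422 rad = 88.36°.
Arrival is 180° from departure on the ellipse, so φ = 180° − 88.36° = 91.64°.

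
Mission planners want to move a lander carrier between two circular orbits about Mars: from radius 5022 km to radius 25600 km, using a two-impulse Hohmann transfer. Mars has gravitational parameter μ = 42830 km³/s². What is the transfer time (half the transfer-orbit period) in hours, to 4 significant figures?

Semi-major axis of the transfer orbit: a_t = (5022 + 25600)/2 = 15311 km.
By Kepler's third law the transfer-orbit period is T = 2π√(a_t³/μ), so t = T/2 = 28760 s.
Converting: 28760 s ÷ 3600 s/hour = 7.989 hours.

t = 7.989 hours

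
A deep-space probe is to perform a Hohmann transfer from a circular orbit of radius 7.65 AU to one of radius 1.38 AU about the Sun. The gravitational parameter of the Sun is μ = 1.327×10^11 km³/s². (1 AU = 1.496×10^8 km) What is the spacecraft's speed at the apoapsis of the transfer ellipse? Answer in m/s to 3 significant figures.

v = 5950 m/s

In km: r₁ = 7.65 × 1.496×10^8 = 1.14444×10^9 km; r₂ = 1.38 × 1.496×10^8 = 2.06448×10^8 km.
Semi-major axis of the transfer orbit: a_t = (1.14444×10^9 + 2.06448×10^8)/2 = 6.75444×10^8 km.
At apoapsis, r = 1.14444×10^9 km.
Vis-viva: v = √[μ(2/r − 1/a_t)] = √[1.327×10^11 × (2/1.14444×10^9 − 1/6.75444×10^8)] = 5.953 km/s.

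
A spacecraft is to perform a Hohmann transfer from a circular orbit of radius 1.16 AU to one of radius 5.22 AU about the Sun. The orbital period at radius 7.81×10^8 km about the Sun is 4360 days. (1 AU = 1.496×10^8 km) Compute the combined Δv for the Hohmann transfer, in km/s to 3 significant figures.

From Kepler's third law T² = 4π²r³/μ at r = 7.81×10^8 km, T = 4360 days = 4360 × 86400 s = 3.76704×10^8 s: μ = 4π²r³/T² = 1.32529×10^11 km³/s².
In km: r₁ = 1.16 × 1.496×10^8 = 1.73536×10^8 km; r₂ = 5.22 × 1.496×10^8 = 7.80912×10^8 km.
Transfer-ellipse semi-major axis a_t = (r₁ + r₂)/2 = (1.73536×10^8 + 7.80912×10^8)/2 = 4.77224×10^8 km.
At r₁ the circular-orbit speed is v₁ = √(μ/r₁) = 27.635 km/s.
On the transfer ellipse at r₁, v² = μ(2/r − 1/a) gives v_p = √[μ(2/r₁ − 1/a_t)] = 35.351 km/s.
First burn Δv₁ = |v_p − v₁| = 7.716 km/s.
At r₂, v₂ = √(μ/r₂) = 13.0273 km/s.
Transfer-orbit speed at r₂: v_a = √[μ(2/r₂ − 1/a_t)] = 7.85577 km/s.
Second burn Δv₂ = |v₂ − v_a| = 5.172 km/s.
Total Δv = Δv₁ + Δv₂ = 12.89 km/s.

Δv = 12.9 km/s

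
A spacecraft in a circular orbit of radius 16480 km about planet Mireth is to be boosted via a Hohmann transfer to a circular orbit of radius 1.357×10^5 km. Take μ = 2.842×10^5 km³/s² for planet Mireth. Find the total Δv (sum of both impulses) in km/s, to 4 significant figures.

Δv = 2.167 km/s

Semi-major axis of the transfer orbit: a_t = (16480 + 1.357×10^5)/2 = 76090 km.
At r₁ the circular-orbit speed is v₁ = √(μ/r₁) = 4.153 km/s.
Transfer-orbit speed at r₁ (vis-viva): v_p = √[μ(2/r₁ − 1/a_t)] = 5.546 km/s.
First burn Δv₁ = |v_p − v₁| = 1.393 km/s.
At r₂, v₂ = √(μ/r₂) = 1.4472 km/s.
Transfer-orbit speed at r₂: v_a = √[μ(2/r₂ − 1/a_t)] = 0.67350 km/s.
Second burn Δv₂ = |v₂ − v_a| = 0.7737 km/s.
Δv = Δv₁ + Δv₂ = 1.393 + 0.7737 = 2.167 km/s.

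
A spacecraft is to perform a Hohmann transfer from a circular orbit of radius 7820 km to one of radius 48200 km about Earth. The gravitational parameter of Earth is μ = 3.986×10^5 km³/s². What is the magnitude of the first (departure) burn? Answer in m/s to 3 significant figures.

Δv₁ = 2230 m/s

Semi-major axis of the transfer orbit: a_t = (7820 + 48200)/2 = 28010 km.
Circular speed at r = 7820 km: v_c = √(μ/r) = 7.1395 km/s.
Transfer-orbit speed at the same r (vis-viva, a = a_t): v_t = √[μ(2/r − 1/a_t)] = 9.3655 km/s.
Δv₁ = |v_t − v_c| = |9.3655 − 7.1395| = 2.226 km/s.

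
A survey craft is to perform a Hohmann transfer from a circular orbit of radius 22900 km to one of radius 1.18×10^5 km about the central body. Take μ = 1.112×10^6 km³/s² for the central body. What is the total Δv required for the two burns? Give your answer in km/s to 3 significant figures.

Transfer-ellipse semi-major axis a_t = (r₁ + r₂)/2 = (22900 + 1.180×10^5)/2 = 70450 km.
Circular speed at r₁: v₁ = √(μ/r₁) = √(1.112×10^6/22900) = 6.9684 km/s.
Transfer-orbit speed at r₁ (v² = μ(2/r − 1/a)): v_p = √[μ(2/r₁ − 1/a_t)] = 9.0185 km/s.
First burn Δv₁ = |v_p − v₁| = 2.050 km/s.
At r₂, v₂ = √(μ/r₂) = 3.070 km/s.
Transfer-orbit speed at r₂: v_a = √[μ(2/r₂ − 1/a_t)] = 1.750 km/s.
Second burn Δv₂ = |v₂ − v_a| = 1.320 km/s.
Total Δv = Δv₁ + Δv₂ = 3.370 km/s.

Δv = 3.37 km/s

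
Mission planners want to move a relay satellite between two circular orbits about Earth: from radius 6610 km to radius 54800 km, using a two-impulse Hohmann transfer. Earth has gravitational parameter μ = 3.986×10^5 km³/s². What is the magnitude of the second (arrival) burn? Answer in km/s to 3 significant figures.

Semi-major axis of the transfer orbit: a_t = (6610 + 54800)/2 = 30705 km.
On the circular orbit at r = 54800 km, v_c = √(μ/r) = 2.697 km/s.
Transfer-orbit speed at the same r (vis-viva, a = a_t): v_t = √[μ(2/r − 1/a_t)] = 1.251 km/s.
Δv₂ = |v_t − v_c| = |1.251 − 2.697| = 1.446 km/s.

Δv₂ = 1.45 km/s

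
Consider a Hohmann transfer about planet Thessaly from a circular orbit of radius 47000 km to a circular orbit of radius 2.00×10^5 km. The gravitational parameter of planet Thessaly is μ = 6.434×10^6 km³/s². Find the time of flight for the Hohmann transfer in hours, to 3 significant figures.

t = 14.9 hours

Transfer-ellipse semi-major axis a_t = (r₁ + r₂)/2 = (47000 + 2.000×10^5)/2 = 1.235×10^5 km.
Half the transfer-orbit period gives t = π√(a_t³/μ) = 53750 s.
Converting: 53750 s ÷ 3600 s/hour = 14.9 hours.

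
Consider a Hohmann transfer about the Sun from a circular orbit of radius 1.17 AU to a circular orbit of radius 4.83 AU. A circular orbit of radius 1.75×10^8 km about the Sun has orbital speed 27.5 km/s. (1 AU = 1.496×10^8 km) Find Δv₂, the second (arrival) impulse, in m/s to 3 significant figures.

Δv₂ = 5080 m/s

From the circular-orbit relation v² = μ/r at r = 1.75×10^8 km: μ = v²r = (27.5)² × 1.75×10^8 = 1.32344×10^11 km³/s².
In km: r₁ = 1.17 × 1.496×10^8 = 1.75032×10^8 km; r₂ = 4.83 × 1.496×10^8 = 7.22568×10^8 km.
Transfer-ellipse semi-major axis a_t = (r₁ + r₂)/2 = (1.75032×10^8 + 7.22568×10^8)/2 = 4.488×10^8 km.
On the circular orbit at r = 7.22568×10^8 km, v_c = √(μ/r) = 13.534 km/s.
Vis-viva on the transfer ellipse at r = 7.22568×10^8 km gives v_t = √[μ(2/r − 1/a_t)] = 8.4517 km/s.
Δv₂ = |v_t − v_c| = |8.4517 − 13.534| = 5.082 km/s.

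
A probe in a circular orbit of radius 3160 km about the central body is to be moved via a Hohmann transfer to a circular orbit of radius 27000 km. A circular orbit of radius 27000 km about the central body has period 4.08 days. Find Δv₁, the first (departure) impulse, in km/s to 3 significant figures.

Δv₁ = 0.476 km/s

From Kepler's third law T² = 4π²r³/μ at r = 27000 km, T = 4.08 days = 4.08 × 86400 s = 3.52512×10^5 s: μ = 4π²r³/T² = 6253.21 km³/s².
Semi-major axis of the transfer orbit: a_t = (3160 + 27000)/2 = 15080 km.
On the circular orbit at r = 3160 km, v_c = √(μ/r) = 1.4067 km/s.
Vis-viva on the transfer ellipse at r = 3160 km gives v_t = √[μ(2/r − 1/a_t)] = 1.8823 km/s.
Δv₁ = |v_t − v_c| = |1.8823 − 1.4067| = 0.4756 km/s.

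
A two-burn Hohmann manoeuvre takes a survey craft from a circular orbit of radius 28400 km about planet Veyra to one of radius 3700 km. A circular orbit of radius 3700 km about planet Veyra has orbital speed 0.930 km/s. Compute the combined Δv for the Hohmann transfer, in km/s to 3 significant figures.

From the circular-orbit relation v² = μ/r at r = 3700 km: μ = v²r = (0.930)² × 3700 = 3200.13 km³/s².
The Hohmann ellipse has a_t = (r₁ + r₂)/2 = 16050 km.
At r₁ the circular-orbit speed is v₁ = √(μ/r₁) = 0.3357 km/s.
Transfer-orbit speed at r₁ (v² = μ(2/r − 1/a)): v_a = √[μ(2/r₁ − 1/a_t)] = 0.1612 km/s.
First burn Δv₁ = |v_a − v₁| = 0.1745 km/s.
At r₂, v₂ = √(μ/r₂) = 0.93000 km/s.
Transfer-orbit speed at r₂: v_p = √[μ(2/r₂ − 1/a_t)] = 1.2371 km/s.
Second burn Δv₂ = |v₂ − v_p| = 0.3071 km/s.
Total Δv = Δv₁ + Δv₂ = 0.4816 km/s.

Δv = 0.482 km/s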